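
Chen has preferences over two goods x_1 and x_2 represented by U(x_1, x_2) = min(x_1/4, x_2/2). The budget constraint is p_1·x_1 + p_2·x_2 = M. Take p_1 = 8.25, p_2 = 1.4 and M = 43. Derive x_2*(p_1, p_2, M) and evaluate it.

Demand: x_1*(p_1,p_2,M) = 4·M/(4·p_1 + 2·p_2), x_2* = 2·M/(4·p_1 + 2·p_2).
Here 4·8.25 + 2·1.4 = 35.8, giving x_2* = 2.4022.

x_2* = 2.4022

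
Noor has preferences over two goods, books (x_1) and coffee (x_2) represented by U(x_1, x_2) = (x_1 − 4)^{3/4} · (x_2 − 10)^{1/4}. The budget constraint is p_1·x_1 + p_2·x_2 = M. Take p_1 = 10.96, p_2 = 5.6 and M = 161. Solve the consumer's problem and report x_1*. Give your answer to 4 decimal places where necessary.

MRS = 3·(x_2−10)/(x_1−4). Tangency with p_1/p_2 gives x_2−10 = (1/3)·(p_1/p_2)·(x_1−4).
After buying the subsistence bundle (4, 10), a share 0.75 of the remaining income goes to x_1: x_1* = 4 + 0.75·(M − 4p_1 − 10p_2)/p_1.
Discretionary income = 161 − 4·10.96 − 10·5.6 = 61.16; x_1* = 4 + 0.75·61.16/10.96 = 8.1852.

x_1* = 8.1852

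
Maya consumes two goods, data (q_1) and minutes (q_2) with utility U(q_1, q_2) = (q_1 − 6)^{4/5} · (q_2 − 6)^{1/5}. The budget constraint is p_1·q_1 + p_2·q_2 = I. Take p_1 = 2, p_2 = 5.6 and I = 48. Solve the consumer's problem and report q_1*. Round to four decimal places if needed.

Discretionary income = 48 − 6·2 − 6·5.6 = 2.4; q_1* = 6 + 0.8·2.4/2 = 6.96.

q_1* = 6.96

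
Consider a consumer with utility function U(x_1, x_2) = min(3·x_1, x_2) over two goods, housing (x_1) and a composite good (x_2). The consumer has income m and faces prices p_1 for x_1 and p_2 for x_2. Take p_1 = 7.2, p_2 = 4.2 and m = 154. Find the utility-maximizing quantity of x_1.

Leontief preferences: the optimum is at the kink where x_1/1 = x_2/3, i.e. x_2 = 3·x_1.
Budget: p_1·x_1 + p_2·3·x_1 = m, so (p_1 + 3·p_2)·x_1 = m.
Demand: x_1*(p_1,p_2,m) = m/(p_1 + 3·p_2), x_2* = 3·m/(p_1 + 3·p_2).
Here 7.2 + 3·4.2 = 19.8, giving x_1* = 7.7778.

x_1* = 7.7778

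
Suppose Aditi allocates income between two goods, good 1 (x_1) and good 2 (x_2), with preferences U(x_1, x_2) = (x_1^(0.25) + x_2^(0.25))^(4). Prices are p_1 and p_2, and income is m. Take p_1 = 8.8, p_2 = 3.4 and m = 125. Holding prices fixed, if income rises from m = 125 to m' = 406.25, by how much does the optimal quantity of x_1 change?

From the CES first-order condition, (x_2/x_1)^(0.75) = p_1/p_2.
Solve for the ratio: x_2/x_1 = [p_1/p_2]^(4/3).
Substitute x_2 = (x_2/x_1)·x_1 into the budget: x_1* = m/(p_1 + p_2·(x_2/x_1)).
Numerically x_2/x_1 = 3.553626, so x_1* = 125/(8.8 + 3.4·3.553626) = 5.9859.
At m' = 406.25: x_1* = 19.4542. Change: 19.4542 − 5.9859 = 13.4683.

Δx_1* = 13.4683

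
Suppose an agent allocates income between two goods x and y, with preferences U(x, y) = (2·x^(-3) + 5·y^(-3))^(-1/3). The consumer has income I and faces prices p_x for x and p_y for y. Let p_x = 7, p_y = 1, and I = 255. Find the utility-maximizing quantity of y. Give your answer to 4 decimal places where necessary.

MU_x ∝ 2·x^(-4), MU_y ∝ 5·y^(-4), so MRS = (2/5)·(y/x)^(4) = p_x/p_y.
Solve for the ratio: y/x = [(5/2)·p_x/p_y]^(0.25).
With the ratio pinned down, the budget gives x* = I/(p_x + p_y·(y/x)) and y* = (y/x)·x*.
Numerically y/x = 2.045312, so x* = 255/(7 + 1·2.045312) = 28.1914 and y* = 2.045312·28.1914 = 57.6602.

y* = 57.6602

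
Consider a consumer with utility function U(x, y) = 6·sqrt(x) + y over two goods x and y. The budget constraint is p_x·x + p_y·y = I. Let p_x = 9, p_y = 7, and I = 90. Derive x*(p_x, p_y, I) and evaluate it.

x* = 5.4444

Utility is quasi-linear in y; the FOC for x is 3/√x = p_x/p_y.
Solve: √x = 3·p_y/p_x, so x*(p_x,p_y) = (3·p_y/p_x)², and y* = (I − p_x·x*)/p_y.
Plugging in: x* = (3·7/9)² = 5.4444.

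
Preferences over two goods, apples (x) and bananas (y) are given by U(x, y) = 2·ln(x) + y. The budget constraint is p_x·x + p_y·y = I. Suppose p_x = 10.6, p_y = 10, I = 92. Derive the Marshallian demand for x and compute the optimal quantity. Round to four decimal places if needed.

x* = 1.8868

Set MRS = p_x/p_y: (2/x)/1 = p_x/p_y.
So x*(p_x,p_y) = 2·p_y/p_x, independent of income; and y* = (I − 2·p_y)/p_y.
At the given prices: x* = 2·10/10.6 = 1.8868.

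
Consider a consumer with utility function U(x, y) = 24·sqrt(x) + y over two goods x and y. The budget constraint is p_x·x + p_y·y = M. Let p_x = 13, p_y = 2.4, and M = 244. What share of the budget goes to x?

share on x = 0.2615

Set MRS = p_x/p_y: 12·x^(−1/2) = p_x/p_y.
Thus x* = (12·p_y/p_x)² — independent of M — with the rest of income spent on y.
Plugging in: x* = (12·2.4/13)² = 4.9079, y* = 75.0821.
Expenditure on x: 13·4.9079 = 63.8031; share = 0.2615.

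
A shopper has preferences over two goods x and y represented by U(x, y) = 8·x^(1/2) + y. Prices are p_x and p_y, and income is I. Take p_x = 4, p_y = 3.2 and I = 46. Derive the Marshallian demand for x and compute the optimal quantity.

MU_x = 4/√x, MU_y = 1. Tangency: 4/√x = p_x/p_y.
Thus x* = (4·p_y/p_x)² — independent of I — with the rest of income spent on y.
Plugging in: x* = (4·3.2/4)² = 10.24.

x* = 10.24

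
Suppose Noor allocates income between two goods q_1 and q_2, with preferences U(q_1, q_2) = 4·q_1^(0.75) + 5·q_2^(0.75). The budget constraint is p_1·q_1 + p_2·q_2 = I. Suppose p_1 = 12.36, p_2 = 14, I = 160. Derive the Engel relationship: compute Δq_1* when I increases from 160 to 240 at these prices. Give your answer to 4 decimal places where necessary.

Δq_1* = 2.4151

MRS = MU_q_1/MU_q_2 = (4/5)·(q_2/q_1)^(0.25). Set equal to p_1/p_2.
Hence q_2/q_1 = ((5/4)·p_1/p_2)^(1/(0.25)), i.e. raised to the 4 power.
Substitute q_2 = (q_2/q_1)·q_1 into the budget: q_1* = I/(p_1 + p_2·(q_2/q_1)).
Numerically q_2/q_1 = 1.483207, so q_1* = 160/(12.36 + 14·1.483207) = 4.8302.
At I' = 240: q_1* = 7.2453. Change: 7.2453 − 4.8302 = 2.4151.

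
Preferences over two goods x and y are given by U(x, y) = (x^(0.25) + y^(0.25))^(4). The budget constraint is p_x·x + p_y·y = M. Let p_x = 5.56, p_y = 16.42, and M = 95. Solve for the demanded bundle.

From the CES first-order condition, (y/x)^(0.75) = p_x/p_y.
Solve for the ratio: y/x = [p_x/p_y]^(4/3).
Substitute y = (y/x)·x into the budget: x* = M/(p_x + p_y·(y/x)).
Numerically y/x = 0.236013, so x* = 95/(5.56 + 16.42·0.236013) = 10.0685 and y* = 0.236013·10.0685 = 2.3763.

x* = 10.0685, y* = 2.3763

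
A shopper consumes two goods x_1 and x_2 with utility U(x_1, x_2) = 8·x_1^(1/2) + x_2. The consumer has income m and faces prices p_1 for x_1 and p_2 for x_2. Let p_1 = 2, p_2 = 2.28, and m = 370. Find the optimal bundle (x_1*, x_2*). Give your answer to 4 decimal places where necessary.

x_1* = 20.7936, x_2* = 144.0407

MU_x_1 = 4/√x_1, MU_x_2 = 1. Tangency: 4/√x_1 = p_1/p_2.
Solve: √x_1 = 4·p_2/p_1, so x_1*(p_1,p_2) = (4·p_2/p_1)², and x_2* = (m − p_1·x_1*)/p_2.
Plugging in: x_1* = (4·2.28/2)² = 20.7936, x_2* = 144.0407.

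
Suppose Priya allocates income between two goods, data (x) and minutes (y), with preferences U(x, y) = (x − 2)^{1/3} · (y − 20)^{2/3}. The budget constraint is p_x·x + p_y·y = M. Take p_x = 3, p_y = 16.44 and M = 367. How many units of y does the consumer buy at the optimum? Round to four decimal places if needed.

MRS = (1/2)·(y−20)/(x−2). Tangency with p_x/p_y gives y−20 = 2·(p_x/p_y)·(x−2).
Substituting into the budget: x* = 2 + 1/3·(M − 2·p_x − 20·p_y)/p_x, and y* = 20 + 2/3·(…)/p_y.
Discretionary income = 367 − 2·3 − 20·16.44 = 32.2; y* = 20 + 2/3·32.2/16.44 = 21.3058.

y* = 21.3058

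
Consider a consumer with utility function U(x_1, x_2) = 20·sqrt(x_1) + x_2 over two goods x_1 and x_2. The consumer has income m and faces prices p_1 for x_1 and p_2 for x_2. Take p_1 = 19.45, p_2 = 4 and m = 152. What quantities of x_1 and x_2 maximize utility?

Set MRS = p_1/p_2: 10·x_1^(−1/2) = p_1/p_2.
Thus x_1* = (10·p_2/p_1)² — independent of m — with the rest of income spent on x_2.
Plugging in: x_1* = (10·4/19.45)² = 4.2294, x_2* = 17.4344.

x_1* = 4.2294, x_2* = 17.4344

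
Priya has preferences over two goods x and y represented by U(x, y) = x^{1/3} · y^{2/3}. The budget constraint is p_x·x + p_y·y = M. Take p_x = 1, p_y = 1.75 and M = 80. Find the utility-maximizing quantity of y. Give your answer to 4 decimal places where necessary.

At p_x=1, p_y=1.75, M=80: y* = 2/3·80/1.75 = 30.4762.

y* = 30.4762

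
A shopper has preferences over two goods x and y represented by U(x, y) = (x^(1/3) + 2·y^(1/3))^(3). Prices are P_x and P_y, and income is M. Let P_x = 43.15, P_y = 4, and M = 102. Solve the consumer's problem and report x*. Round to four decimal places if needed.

MU_x ∝ x^(-2/3), MU_y ∝ 2·y^(-2/3), so MRS = (1/2)·(y/x)^(2/3) = P_x/P_y.
Solve for the ratio: y/x = [2·P_x/P_y]^(1.5).
With the ratio pinned down, the budget gives x* = M/(P_x + P_y·(y/x)) and y* = (y/x)·x*.
Numerically y/x = 100.213495, so x* = 102/(43.15 + 4·100.213495) = 0.2297.

x* = 0.2297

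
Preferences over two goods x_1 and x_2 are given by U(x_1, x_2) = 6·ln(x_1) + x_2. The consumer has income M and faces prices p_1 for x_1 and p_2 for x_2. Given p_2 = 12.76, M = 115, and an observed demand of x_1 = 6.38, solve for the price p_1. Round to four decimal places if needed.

p_1 = 12

MU_x_1 = 6/x_1, MU_x_2 = 1. Tangency: 6/x_1 = p_1/p_2.
So x_1*(p_1,p_2) = 6·p_2/p_1, independent of income; and x_2* = (M − 6·p_2)/p_2.
Set x_1* = 6.38 in the demand function and solve for p_1: p_1 = 12.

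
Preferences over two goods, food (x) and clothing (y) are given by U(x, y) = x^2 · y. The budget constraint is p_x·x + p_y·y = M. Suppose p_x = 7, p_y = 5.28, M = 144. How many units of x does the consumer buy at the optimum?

x* = 13.7143

Tangency: MRS = 2·y/x = p_x/p_y.
Rearranging, p_y·y = (1/2)·p_x·x. Substituting into the budget gives p_x·x·(1 + (1/2)) = M.
Demand: x*(p_x,p_y,M) = 2/3·M/p_x and y* = 1/3·M/p_y.
At p_x=7, p_y=5.28, M=144: x* = 2/3·144/7 = 13.7143.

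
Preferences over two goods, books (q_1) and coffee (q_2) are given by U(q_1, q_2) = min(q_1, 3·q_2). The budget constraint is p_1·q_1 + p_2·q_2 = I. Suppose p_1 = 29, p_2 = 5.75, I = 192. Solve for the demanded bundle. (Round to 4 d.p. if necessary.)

q_1* = 6.2102, q_2* = 2.0701

Leontief preferences: the optimum is at the kink where q_1/3 = q_2/1, i.e. q_2 = (1/3)·q_1.
Budget: p_1·q_1 + p_2·(1/3)·q_1 = I, so (3·p_1 + p_2)·q_1 = 3·I.
Demand: q_1*(p_1,p_2,I) = 3·I/(3·p_1 + p_2), q_2* = I/(3·p_1 + p_2).
Here 3·29 + 5.75 = 92.75, giving q_1* = 6.2102 and q_2* = 2.0701.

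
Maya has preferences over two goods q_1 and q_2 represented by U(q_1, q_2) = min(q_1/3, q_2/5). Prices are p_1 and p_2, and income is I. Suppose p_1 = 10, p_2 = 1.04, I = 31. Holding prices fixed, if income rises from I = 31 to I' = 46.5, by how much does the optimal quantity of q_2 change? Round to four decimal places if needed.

Leontief preferences: the optimum is at the kink where q_1/3 = q_2/5, i.e. q_2 = (5/3)·q_1.
Budget: p_1·q_1 + p_2·(5/3)·q_1 = I, so (3·p_1 + 5·p_2)·q_1 = 3·I.
Demand: q_1*(p_1,p_2,I) = 3·I/(3·p_1 + 5·p_2), q_2* = 5·I/(3·p_1 + 5·p_2).
Here 3·10 + 5·1.04 = 35.2, giving q_2* = 4.4034.
At I' = 46.5: q_2* = 6.6051. Change: 6.6051 − 4.4034 = 2.2017.

Δq_2* = 2.2017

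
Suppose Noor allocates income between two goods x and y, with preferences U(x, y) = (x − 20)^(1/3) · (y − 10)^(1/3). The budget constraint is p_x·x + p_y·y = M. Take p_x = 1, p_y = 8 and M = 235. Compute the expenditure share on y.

Let x' = x−20, y' = y−10. MRS = y'/x' = p_x/p_y.
After buying the subsistence bundle (20, 10), a share 0.5 of the remaining income goes to x: x* = 20 + 0.5·(M − 20p_x − 10p_y)/p_x.
Discretionary income = 235 − 20·1 − 10·8 = 135; x* = 20 + 0.5·135/1 = 87.5; y* = 10 + 0.5·135/8 = 18.4375.
Expenditure on y: 8·18.4375 = 147.5; share = 0.6277.

share on y = 0.6277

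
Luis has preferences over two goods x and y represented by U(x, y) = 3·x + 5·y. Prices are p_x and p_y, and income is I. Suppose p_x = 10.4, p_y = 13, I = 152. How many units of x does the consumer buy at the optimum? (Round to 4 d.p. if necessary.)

x* = 0

Perfect substitutes: compare marginal utility per dollar. 3/p_x vs 5/p_y → 0.2885 vs 0.3846.
y gives more utility per dollar, so spend all income on y: y* = I/p_y, x* = 0.
Numerically: x* = 0, y* = 11.6923.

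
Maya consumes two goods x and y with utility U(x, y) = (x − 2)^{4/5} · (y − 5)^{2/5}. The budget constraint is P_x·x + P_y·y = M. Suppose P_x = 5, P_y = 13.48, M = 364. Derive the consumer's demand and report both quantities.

x* = 40.2133, y* = 12.087

Discretionary income = 364 − 2·5 − 5·13.48 = 286.6; x* = 2 + 2/3·286.6/5 = 40.2133; y* = 5 + 1/3·286.6/13.48 = 12.087.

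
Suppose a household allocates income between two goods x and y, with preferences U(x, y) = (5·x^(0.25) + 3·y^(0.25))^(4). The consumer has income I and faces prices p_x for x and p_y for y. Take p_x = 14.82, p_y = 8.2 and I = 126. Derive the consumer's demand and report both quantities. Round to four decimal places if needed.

x* = 5.2598, y* = 5.8598

From the CES first-order condition, (5/3)·(y/x)^(0.75) = p_x/p_y.
Solve for the ratio: y/x = [(3/5)·p_x/p_y]^(4/3).
Substitute y = (y/x)·x into the budget: x* = I/(p_x + p_y·(y/x)).
Numerically y/x = 1.114074, so x* = 126/(14.82 + 8.2·1.114074) = 5.2598 and y* = 1.114074·5.2598 = 5.8598.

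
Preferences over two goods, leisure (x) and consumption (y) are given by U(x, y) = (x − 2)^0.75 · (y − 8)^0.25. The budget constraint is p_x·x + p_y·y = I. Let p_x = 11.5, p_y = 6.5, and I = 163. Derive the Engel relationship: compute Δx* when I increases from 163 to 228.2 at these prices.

Let x' = x−2, y' = y−8. MRS = 3·y'/x' = p_x/p_y.
After buying the subsistence bundle (2, 8), a share 0.75 of the remaining income goes to x: x* = 2 + 0.75·(I − 2p_x − 8p_y)/p_x.
Discretionary income = 163 − 2·11.5 − 8·6.5 = 88; x* = 2 + 0.75·88/11.5 = 7.7391.
At I' = 228.2: x* = 11.9913. Change: 11.9913 − 7.7391 = 4.2522.

Δx* = 4.2522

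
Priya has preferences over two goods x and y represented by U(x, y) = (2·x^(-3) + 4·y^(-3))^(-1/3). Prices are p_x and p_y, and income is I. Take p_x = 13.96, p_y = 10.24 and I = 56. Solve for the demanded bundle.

x* = 2.065, y* = 2.6536

MRS = MU_x/MU_y = (1/2)·(y/x)^(4). Set equal to p_x/p_y.
Hence y/x = (2·p_x/p_y)^(1/(4)), i.e. raised to the 0.25 power.
Substitute y = (y/x)·x into the budget: x* = I/(p_x + p_y·(y/x)).
Numerically y/x = 1.285002, so x* = 56/(13.96 + 10.24·1.285002) = 2.065 and y* = 1.285002·2.065 = 2.6536.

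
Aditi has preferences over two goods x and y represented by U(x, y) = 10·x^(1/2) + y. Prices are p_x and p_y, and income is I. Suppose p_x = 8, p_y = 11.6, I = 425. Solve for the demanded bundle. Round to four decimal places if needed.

x* = 52.5625, y* = 0.3879

MU_x = 5/√x, MU_y = 1. Tangency: 5/√x = p_x/p_y.
Thus x* = (5·p_y/p_x)² — independent of I — with the rest of income spent on y.
Plugging in: x* = (5·11.6/8)² = 52.5625, y* = 0.3879.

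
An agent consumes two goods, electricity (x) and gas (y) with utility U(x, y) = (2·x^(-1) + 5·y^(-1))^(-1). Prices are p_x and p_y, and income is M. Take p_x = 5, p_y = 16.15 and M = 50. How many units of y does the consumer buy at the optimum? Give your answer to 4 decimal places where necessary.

Numerically y/x = 0.879769, so x* = 50/(5 + 16.15·0.879769) = 2.603 and y* = 0.879769·2.603 = 2.2901.

y* = 2.2901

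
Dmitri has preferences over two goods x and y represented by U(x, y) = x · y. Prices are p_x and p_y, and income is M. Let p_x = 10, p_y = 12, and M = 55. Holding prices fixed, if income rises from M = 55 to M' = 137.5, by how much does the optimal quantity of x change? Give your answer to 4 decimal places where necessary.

At p_x=10, p_y=12, M=55: x* = 0.5·55/10 = 2.75.
At M' = 137.5: x* = 6.875. Change: 6.875 − 2.75 = 4.125.

Δx* = 4.125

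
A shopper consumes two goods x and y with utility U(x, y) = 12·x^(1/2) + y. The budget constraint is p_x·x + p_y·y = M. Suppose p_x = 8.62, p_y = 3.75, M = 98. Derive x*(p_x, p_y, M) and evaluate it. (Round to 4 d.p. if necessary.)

Set MRS = p_x/p_y: 6·x^(−1/2) = p_x/p_y.
Solve: √x = 6·p_y/p_x, so x*(p_x,p_y) = (6·p_y/p_x)², and y* = (M − p_x·x*)/p_y.
Plugging in: x* = (6·3.75/8.62)² = 6.8132.

x* = 6.8132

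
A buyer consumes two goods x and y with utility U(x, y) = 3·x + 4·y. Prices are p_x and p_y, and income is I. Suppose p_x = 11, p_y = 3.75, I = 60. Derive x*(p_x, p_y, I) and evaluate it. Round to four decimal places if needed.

y gives more utility per dollar, so spend all income on y: y* = I/p_y, x* = 0.
Numerically: x* = 0, y* = 16.

x* = 0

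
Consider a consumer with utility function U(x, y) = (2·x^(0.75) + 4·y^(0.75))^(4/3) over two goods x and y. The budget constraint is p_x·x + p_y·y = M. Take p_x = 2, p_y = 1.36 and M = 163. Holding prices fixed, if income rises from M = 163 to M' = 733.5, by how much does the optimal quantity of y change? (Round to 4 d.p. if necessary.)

Δy* = 411.4005

MRS = MU_x/MU_y = (1/2)·(y/x)^(0.25). Set equal to p_x/p_y.
Solve for the ratio: y/x = [2·p_x/p_y]^(4).
With the ratio pinned down, the budget gives x* = M/(p_x + p_y·(y/x)) and y* = (y/x)·x*.
Numerically y/x = 74.83148, so x* = 163/(2 + 1.36·74.83148) = 1.5708 and y* = 74.83148·1.5708 = 117.543.
At M' = 733.5: y* = 528.9434. Change: 528.9434 − 117.543 = 411.4005.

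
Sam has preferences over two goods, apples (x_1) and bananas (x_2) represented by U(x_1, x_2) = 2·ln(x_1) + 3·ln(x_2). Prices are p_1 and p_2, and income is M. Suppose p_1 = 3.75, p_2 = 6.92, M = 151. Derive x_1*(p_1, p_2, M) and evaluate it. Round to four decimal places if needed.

The MRS is (2/3)·x_2/x_1. Set MRS = p_1/p_2.
Rearranging, p_2·x_2 = (3/2)·p_1·x_1. Substituting into the budget gives p_1·x_1·(1 + (3/2)) = M.
Demand: x_1*(p_1,p_2,M) = 0.4·M/p_1 and x_2* = 0.6·M/p_2.
At p_1=3.75, p_2=6.92, M=151: x_1* = 0.4·151/3.75 = 16.1067.

x_1* = 16.1067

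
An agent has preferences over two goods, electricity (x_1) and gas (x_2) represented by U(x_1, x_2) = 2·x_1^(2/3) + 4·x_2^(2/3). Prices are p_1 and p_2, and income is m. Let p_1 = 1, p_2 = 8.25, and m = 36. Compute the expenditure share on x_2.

share on x_2 = 0.1052

MU_x_1 ∝ 2·x_1^(-1/3), MU_x_2 ∝ 4·x_2^(-1/3), so MRS = (1/2)·(x_2/x_1)^(1/3) = p_1/p_2.
Hence x_2/x_1 = (2·p_1/p_2)^(1/(1/3)), i.e. raised to the 3 power.
Substitute x_2 = (x_2/x_1)·x_1 into the budget: x_1* = m/(p_1 + p_2·(x_2/x_1)).
Numerically x_2/x_1 = 0.014247, so x_1* = 36/(1 + 8.25·0.014247) = 32.2136 and x_2* = 0.014247·32.2136 = 0.459.
Expenditure on x_2: 8.25·0.459 = 3.7864; share = 0.1052.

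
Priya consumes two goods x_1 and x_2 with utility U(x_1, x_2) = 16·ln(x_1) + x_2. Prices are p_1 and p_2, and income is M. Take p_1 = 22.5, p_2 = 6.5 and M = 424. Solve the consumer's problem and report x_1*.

So x_1*(p_1,p_2) = 16·p_2/p_1, independent of income; and x_2* = (M − 16·p_2)/p_2.
At the given prices: x_1* = 16·6.5/22.5 = 4.6222.

x_1* = 4.6222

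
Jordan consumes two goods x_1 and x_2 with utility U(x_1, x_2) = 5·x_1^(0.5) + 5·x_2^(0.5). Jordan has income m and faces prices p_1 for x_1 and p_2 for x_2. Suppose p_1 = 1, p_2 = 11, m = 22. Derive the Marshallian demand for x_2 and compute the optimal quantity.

x_2* = 0.1667

With the ratio pinned down, the budget gives x_1* = m/(p_1 + p_2·(x_2/x_1)) and x_2* = (x_2/x_1)·x_1*.
Numerically x_2/x_1 = 0.008264, so x_1* = 22/(1 + 11·0.008264) = 20.1667 and x_2* = 0.008264·20.1667 = 0.1667.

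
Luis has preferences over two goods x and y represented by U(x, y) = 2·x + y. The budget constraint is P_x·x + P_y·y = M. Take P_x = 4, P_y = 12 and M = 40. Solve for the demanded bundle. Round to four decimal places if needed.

x* = 10, y* = 0

Perfect substitutes: compare marginal utility per dollar. 2/P_x vs 1/P_y → 0.5 vs 0.0833.
x gives more utility per dollar, so spend all income on x: x* = M/P_x, y* = 0.
Numerically: x* = 10, y* = 0.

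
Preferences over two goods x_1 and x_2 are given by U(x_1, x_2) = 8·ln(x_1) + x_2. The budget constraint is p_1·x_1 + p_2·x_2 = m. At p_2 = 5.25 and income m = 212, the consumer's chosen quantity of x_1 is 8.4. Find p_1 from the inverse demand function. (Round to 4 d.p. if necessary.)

p_1 = 5

Set MRS = p_1/p_2: (8/x_1)/1 = p_1/p_2.
So x_1*(p_1,p_2) = 8·p_2/p_1, independent of income; and x_2* = (m − 8·p_2)/p_2.
Set x_1* = 8.4 in the demand function and solve for p_1: p_1 = 5.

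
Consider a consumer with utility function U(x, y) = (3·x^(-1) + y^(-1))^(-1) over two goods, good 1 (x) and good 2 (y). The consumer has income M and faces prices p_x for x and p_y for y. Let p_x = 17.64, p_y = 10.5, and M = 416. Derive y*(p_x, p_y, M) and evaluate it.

MU_x ∝ 3·x^(-2), MU_y ∝ y^(-2), so MRS = 3·(y/x)^(2) = p_x/p_y.
Hence y/x = ((1/3)·p_x/p_y)^(1/(2)), i.e. raised to the 0.5 power.
With the ratio pinned down, the budget gives x* = M/(p_x + p_y·(y/x)) and y* = (y/x)·x*.
Numerically y/x = 0.748331, so x* = 416/(17.64 + 10.5·0.748331) = 16.3153 and y* = 0.748331·16.3153 = 12.2093.

y* = 12.2093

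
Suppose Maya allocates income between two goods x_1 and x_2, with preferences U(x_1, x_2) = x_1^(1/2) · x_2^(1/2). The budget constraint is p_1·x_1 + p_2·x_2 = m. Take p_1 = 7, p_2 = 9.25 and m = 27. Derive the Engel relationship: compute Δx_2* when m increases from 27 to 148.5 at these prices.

Δx_2* = 6.5676

The MRS is x_2/x_1. Set MRS = p_1/p_2.
So 0.5·p_2·x_2 = 0.5·p_1·x_1; combined with the budget, a share 0.5 of income goes to x_1.
Demand: x_1*(p_1,p_2,m) = 0.5·m/p_1 and x_2* = 0.5·m/p_2.
At p_1=7, p_2=9.25, m=27: x_2* = 0.5·27/9.25 = 1.4595.
At m' = 148.5: x_2* = 8.027. Change: 8.027 − 1.4595 = 6.5676.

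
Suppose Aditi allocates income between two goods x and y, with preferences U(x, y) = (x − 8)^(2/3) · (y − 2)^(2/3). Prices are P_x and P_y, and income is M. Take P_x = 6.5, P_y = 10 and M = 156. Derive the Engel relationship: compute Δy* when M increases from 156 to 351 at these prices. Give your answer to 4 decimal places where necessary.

This is Cobb-Douglas in (x−8, y−2): tangency gives 2/3·P_y·(y−2) = 2/3·P_x·(x−8).
After buying the subsistence bundle (8, 2), a share 0.5 of the remaining income goes to x: x* = 8 + 0.5·(M − 8P_x − 2P_y)/P_x.
Discretionary income = 156 − 8·6.5 − 2·10 = 84; y* = 2 + 0.5·84/10 = 6.2.
At M' = 351: y* = 15.95. Change: 15.95 − 6.2 = 9.75.

Δy* = 9.75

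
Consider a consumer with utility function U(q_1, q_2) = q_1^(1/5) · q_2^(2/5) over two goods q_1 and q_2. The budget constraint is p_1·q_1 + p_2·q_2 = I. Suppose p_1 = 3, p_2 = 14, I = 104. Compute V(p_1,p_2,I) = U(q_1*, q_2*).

The MRS is (1/2)·q_2/q_1. Set MRS = p_1/p_2.
So 0.2·p_2·q_2 = 0.4·p_1·q_1; combined with the budget, a share 1/3 of income goes to q_1.
Demand: q_1*(p_1,p_2,I) = 1/3·I/p_1 and q_2* = 2/3·I/p_2.
At p_1=3, p_2=14, I=104: q_1* = 1/3·104/3 = 11.5556, q_2* = 4.9524.
Utility at the optimum: U(11.5556, 4.9524) = 3.0937.

V = 3.0937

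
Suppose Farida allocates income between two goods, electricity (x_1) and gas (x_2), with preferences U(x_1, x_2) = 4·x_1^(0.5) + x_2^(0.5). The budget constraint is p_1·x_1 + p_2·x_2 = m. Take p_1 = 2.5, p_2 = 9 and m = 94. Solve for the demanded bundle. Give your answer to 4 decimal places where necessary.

x_1* = 36.9584, x_2* = 0.1782

MU_x_1 ∝ 4·x_1^(-0.5), MU_x_2 ∝ x_2^(-0.5), so MRS = 4·(x_2/x_1)^(0.5) = p_1/p_2.
Hence x_2/x_1 = ((1/4)·p_1/p_2)^(1/(0.5)), i.e. raised to the 2 power.
Substitute x_2 = (x_2/x_1)·x_1 into the budget: x_1* = m/(p_1 + p_2·(x_2/x_1)).
Numerically x_2/x_1 = 0.004823, so x_1* = 94/(2.5 + 9·0.004823) = 36.9584 and x_2* = 0.004823·36.9584 = 0.1782.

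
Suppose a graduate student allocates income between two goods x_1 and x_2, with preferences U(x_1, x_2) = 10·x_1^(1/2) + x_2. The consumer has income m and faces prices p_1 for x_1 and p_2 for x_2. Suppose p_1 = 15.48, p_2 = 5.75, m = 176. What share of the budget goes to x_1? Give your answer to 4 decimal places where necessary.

share on x_1 = 0.3034

Set MRS = p_1/p_2: 5·x_1^(−1/2) = p_1/p_2.
Thus x_1* = (5·p_2/p_1)² — independent of m — with the rest of income spent on x_2.
Plugging in: x_1* = (5·5.75/15.48)² = 3.4493, x_2* = 21.3225.
Expenditure on x_1: 15.48·3.4493 = 53.3955; share = 0.3034.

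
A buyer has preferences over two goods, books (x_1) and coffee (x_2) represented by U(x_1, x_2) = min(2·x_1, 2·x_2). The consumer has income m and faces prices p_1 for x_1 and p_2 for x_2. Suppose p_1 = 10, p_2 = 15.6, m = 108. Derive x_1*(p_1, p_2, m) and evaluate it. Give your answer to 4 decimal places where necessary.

x_1* = 4.2188

Here 2·10 + 2·15.6 = 51.2, giving x_1* = 4.2188.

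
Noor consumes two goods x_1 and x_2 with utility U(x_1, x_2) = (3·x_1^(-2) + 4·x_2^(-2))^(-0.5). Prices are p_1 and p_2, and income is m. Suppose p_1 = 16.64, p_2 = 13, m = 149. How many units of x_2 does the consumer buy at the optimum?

Numerically x_2/x_1 = 1.195041, so x_1* = 149/(16.64 + 13·1.195041) = 4.6308 and x_2* = 1.195041·4.6308 = 5.5341.

x_2* = 5.5341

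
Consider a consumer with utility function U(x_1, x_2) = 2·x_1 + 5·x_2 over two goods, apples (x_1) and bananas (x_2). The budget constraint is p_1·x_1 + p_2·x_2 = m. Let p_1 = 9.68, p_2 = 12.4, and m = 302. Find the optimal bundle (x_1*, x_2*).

x_1* = 0, x_2* = 24.3548

Perfect substitutes: compare marginal utility per dollar. 2/p_1 vs 5/p_2 → 0.2066 vs 0.4032.
x_2 gives more utility per dollar, so spend all income on x_2: x_2* = m/p_2, x_1* = 0.
Numerically: x_1* = 0, x_2* = 24.3548.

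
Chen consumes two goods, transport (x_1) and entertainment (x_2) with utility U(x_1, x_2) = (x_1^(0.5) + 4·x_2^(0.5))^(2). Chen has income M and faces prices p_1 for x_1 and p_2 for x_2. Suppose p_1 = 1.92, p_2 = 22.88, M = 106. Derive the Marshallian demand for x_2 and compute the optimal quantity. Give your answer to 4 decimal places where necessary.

x_2* = 2.6553

MRS = MU_x_1/MU_x_2 = (1/4)·(x_2/x_1)^(0.5). Set equal to p_1/p_2.
Solve for the ratio: x_2/x_1 = [4·p_1/p_2]^(2).
Substitute x_2 = (x_2/x_1)·x_1 into the budget: x_1* = M/(p_1 + p_2·(x_2/x_1)).
Numerically x_2/x_1 = 0.112671, so x_1* = 106/(1.92 + 22.88·0.112671) = 23.5665 and x_2* = 0.112671·23.5665 = 2.6553.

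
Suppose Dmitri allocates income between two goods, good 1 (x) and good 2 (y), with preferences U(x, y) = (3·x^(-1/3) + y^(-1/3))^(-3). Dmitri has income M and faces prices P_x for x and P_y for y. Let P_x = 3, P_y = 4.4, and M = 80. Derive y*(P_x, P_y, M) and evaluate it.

From the CES first-order condition, 3·(y/x)^(4/3) = P_x/P_y.
Hence y/x = ((1/3)·P_x/P_y)^(1/(4/3)), i.e. raised to the 0.75 power.
With the ratio pinned down, the budget gives x* = M/(P_x + P_y·(y/x)) and y* = (y/x)·x*.
Numerically y/x = 0.329163, so x* = 80/(3 + 4.4·0.329163) = 17.9843 and y* = 0.329163·17.9843 = 5.9198.

y* = 5.9198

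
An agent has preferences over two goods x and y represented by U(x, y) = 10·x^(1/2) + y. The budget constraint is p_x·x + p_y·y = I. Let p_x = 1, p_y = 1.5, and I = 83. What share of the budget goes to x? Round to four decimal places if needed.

share on x = 0.6777

Utility is quasi-linear in y; the FOC for x is 5/√x = p_x/p_y.
Thus x* = (5·p_y/p_x)² — independent of I — with the rest of income spent on y.
Plugging in: x* = (5·1.5/1)² = 56.25, y* = 17.8333.
Expenditure on x: 1·56.25 = 56.25; share = 0.6777.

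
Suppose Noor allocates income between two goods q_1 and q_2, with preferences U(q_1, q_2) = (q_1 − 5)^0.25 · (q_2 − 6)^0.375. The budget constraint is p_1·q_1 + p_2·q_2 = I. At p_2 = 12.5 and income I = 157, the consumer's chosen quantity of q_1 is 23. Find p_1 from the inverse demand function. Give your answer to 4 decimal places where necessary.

p_1 = 1.64

MRS = (2/3)·(q_2−6)/(q_1−5). Tangency with p_1/p_2 gives q_2−6 = (3/2)·(p_1/p_2)·(q_1−5).
After buying the subsistence bundle (5, 6), a share 0.4 of the remaining income goes to q_1: q_1* = 5 + 0.4·(I − 5p_1 − 6p_2)/p_1.
Set q_1* = 23 in the demand function and solve for p_1: p_1 = 1.64.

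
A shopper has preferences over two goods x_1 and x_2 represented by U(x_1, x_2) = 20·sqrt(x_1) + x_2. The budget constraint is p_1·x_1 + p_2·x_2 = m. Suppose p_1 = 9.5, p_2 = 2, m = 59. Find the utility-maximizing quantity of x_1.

Utility is quasi-linear in x_2; the FOC for x_1 is 10/√x_1 = p_1/p_2.
Thus x_1* = (10·p_2/p_1)² — independent of m — with the rest of income spent on x_2.
Plugging in: x_1* = (10·2/9.5)² = 4.4321.

x_1* = 4.4321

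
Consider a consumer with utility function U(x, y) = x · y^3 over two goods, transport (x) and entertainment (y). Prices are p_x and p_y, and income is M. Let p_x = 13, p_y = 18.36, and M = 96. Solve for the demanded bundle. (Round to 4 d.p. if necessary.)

The MRS is (1/3)·y/x. Set MRS = p_x/p_y.
Rearranging, p_y·y = 3·p_x·x. Substituting into the budget gives p_x·x·(1 + 3) = M.
Demand: x*(p_x,p_y,M) = 0.25·M/p_x and y* = 0.75·M/p_y.
At p_x=13, p_y=18.36, M=96: x* = 0.25·96/13 = 1.8462, y* = 3.9216.

x* = 1.8462, y* = 3.9216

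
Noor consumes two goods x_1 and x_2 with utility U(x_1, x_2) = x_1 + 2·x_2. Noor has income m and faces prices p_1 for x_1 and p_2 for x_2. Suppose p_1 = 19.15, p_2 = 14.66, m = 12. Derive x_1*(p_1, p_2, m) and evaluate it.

x_1* = 0

Perfect substitutes: compare marginal utility per dollar. 1/p_1 vs 2/p_2 → 0.0522 vs 0.1364.
x_2 gives more utility per dollar, so spend all income on x_2: x_2* = m/p_2, x_1* = 0.
Numerically: x_1* = 0, x_2* = 0.8186.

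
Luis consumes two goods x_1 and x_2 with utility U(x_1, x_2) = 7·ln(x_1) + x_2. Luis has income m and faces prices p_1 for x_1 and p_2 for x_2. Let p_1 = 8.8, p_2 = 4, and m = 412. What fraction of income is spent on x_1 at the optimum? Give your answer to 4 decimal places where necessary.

share on x_1 = 0.068

At the given prices: x_1* = 7·4/8.8 = 3.1818, and x_2* = 96.
Expenditure on x_1: 8.8·3.1818 = 28; share = 0.068.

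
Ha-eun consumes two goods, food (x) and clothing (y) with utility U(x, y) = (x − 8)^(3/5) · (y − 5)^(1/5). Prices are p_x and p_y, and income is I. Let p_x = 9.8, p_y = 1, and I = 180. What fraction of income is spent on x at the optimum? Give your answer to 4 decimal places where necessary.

This is Cobb-Douglas in (x−8, y−5): tangency gives 0.6·p_y·(y−5) = 0.2·p_x·(x−8).
After buying the subsistence bundle (8, 5), a share 0.75 of the remaining income goes to x: x* = 8 + 0.75·(I − 8p_x − 5p_y)/p_x.
Discretionary income = 180 − 8·9.8 − 5·1 = 96.6; x* = 8 + 0.75·96.6/9.8 = 15.3929; y* = 5 + 0.25·96.6/1 = 29.15.
Expenditure on x: 9.8·15.3929 = 150.85; share = 0.8381.

share on x = 0.8381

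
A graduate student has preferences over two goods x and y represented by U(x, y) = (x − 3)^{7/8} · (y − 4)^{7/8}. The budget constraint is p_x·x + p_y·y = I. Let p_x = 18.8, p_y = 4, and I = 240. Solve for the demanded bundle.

x* = 7.4574, y* = 24.95

Let x' = x−3, y' = y−4. MRS = y'/x' = p_x/p_y.
After buying the subsistence bundle (3, 4), a share 0.5 of the remaining income goes to x: x* = 3 + 0.5·(I − 3p_x − 4p_y)/p_x.
Discretionary income = 240 − 3·18.8 − 4·4 = 167.6; x* = 3 + 0.5·167.6/18.8 = 7.4574; y* = 4 + 0.5·167.6/4 = 24.95.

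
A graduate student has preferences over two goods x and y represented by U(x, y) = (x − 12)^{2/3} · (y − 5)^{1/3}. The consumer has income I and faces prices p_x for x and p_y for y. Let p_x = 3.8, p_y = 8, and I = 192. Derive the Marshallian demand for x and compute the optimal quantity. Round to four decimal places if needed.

x* = 30.6667

MRS = 2·(y−5)/(x−12). Tangency with p_x/p_y gives y−5 = (1/2)·(p_x/p_y)·(x−12).
Substituting into the budget: x* = 12 + 2/3·(I − 12·p_x − 5·p_y)/p_x, and y* = 5 + 1/3·(…)/p_y.
Discretionary income = 192 − 12·3.8 − 5·8 = 106.4; x* = 12 + 2/3·106.4/3.8 = 30.6667.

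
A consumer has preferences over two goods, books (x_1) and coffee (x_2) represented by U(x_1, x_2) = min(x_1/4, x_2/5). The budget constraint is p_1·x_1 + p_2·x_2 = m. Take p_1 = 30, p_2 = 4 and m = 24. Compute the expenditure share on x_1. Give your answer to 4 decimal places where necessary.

Here 4·30 + 5·4 = 140, giving x_1* = 0.6857 and x_2* = 0.8571.
Expenditure on x_1: 30·0.6857 = 20.5714; share = 0.8571.

share on x_1 = 0.8571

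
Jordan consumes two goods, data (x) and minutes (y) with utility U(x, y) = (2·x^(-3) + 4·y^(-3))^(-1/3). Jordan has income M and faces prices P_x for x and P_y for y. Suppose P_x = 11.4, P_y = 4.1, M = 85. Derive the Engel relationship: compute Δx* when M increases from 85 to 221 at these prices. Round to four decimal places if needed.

From the CES first-order condition, (1/2)·(y/x)^(4) = P_x/P_y.
Hence y/x = (2·P_x/P_y)^(1/(4)), i.e. raised to the 0.25 power.
With the ratio pinned down, the budget gives x* = M/(P_x + P_y·(y/x)) and y* = (y/x)·x*.
Numerically y/x = 1.535634, so x* = 85/(11.4 + 4.1·1.535634) = 4.8033.
At M' = 221: x* = 12.4886. Change: 12.4886 − 4.8033 = 7.6853.

Δx* = 7.6853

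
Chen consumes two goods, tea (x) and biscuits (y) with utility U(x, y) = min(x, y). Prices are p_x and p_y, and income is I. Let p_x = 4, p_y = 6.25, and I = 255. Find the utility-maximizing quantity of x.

Leontief preferences: the optimum is at the kink where x/1 = y/1, i.e. y = x.
Budget: p_x·x + p_y·x = I, so (p_x + p_y)·x = I.
Demand: x*(p_x,p_y,I) = I/(p_x + p_y), y* = I/(p_x + p_y).
Here 4 + 6.25 = 10.25, giving x* = 24.878.

x* = 24.878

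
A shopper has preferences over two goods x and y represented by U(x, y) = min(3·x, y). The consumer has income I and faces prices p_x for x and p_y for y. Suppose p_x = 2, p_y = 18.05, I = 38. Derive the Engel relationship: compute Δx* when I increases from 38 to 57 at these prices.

Leontief preferences: the optimum is at the kink where x/1 = y/3, i.e. y = 3·x.
Budget: p_x·x + p_y·3·x = I, so (p_x + 3·p_y)·x = I.
Demand: x*(p_x,p_y,I) = I/(p_x + 3·p_y), y* = 3·I/(p_x + 3·p_y).
Here 2 + 3·18.05 = 56.15, giving x* = 0.6768.
At I' = 57: x* = 1.0151. Change: 1.0151 − 0.6768 = 0.3384.

Δx* = 0.3384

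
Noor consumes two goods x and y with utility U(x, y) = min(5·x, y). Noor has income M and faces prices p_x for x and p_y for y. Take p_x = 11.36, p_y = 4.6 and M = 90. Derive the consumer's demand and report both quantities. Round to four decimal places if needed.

With perfect complements, no substitution: consume in ratio x:y = 1:5.
Budget: p_x·x + p_y·5·x = M, so (p_x + 5·p_y)·x = M.
Demand: x*(p_x,p_y,M) = M/(p_x + 5·p_y), y* = 5·M/(p_x + 5·p_y).
Here 11.36 + 5·4.6 = 34.36, giving x* = 2.6193 and y* = 13.0966.

x* = 2.6193, y* = 13.0966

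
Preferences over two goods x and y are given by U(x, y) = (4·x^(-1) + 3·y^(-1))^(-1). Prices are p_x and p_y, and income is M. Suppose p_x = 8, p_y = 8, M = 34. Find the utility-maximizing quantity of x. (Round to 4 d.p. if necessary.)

x* = 2.2776

MU_x ∝ 4·x^(-2), MU_y ∝ 3·y^(-2), so MRS = (4/3)·(y/x)^(2) = p_x/p_y.
Hence y/x = ((3/4)·p_x/p_y)^(1/(2)), i.e. raised to the 0.5 power.
With the ratio pinned down, the budget gives x* = M/(p_x + p_y·(y/x)) and y* = (y/x)·x*.
Numerically y/x = 0.866025, so x* = 34/(8 + 8·0.866025) = 2.2776.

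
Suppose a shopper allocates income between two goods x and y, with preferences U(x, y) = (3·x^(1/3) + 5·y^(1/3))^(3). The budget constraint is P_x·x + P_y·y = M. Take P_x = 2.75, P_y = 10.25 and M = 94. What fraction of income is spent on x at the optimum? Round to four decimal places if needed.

Numerically y/x = 0.29901, so x* = 94/(2.75 + 10.25·0.29901) = 16.1655 and y* = 0.29901·16.1655 = 4.8336.
Expenditure on x: 2.75·16.1655 = 44.4551; share = 0.4729.

share on x = 0.4729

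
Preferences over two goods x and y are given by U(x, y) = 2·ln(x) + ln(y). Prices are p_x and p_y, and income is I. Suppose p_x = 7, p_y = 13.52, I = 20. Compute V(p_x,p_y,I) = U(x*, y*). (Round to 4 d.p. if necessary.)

The MRS is 2·y/x. Set MRS = p_x/p_y.
So 2·p_y·y = p_x·x; combined with the budget, a share 2/3 of income goes to x.
Demand: x*(p_x,p_y,I) = 2/3·I/p_x and y* = 1/3·I/p_y.
At p_x=7, p_y=13.52, I=20: x* = 2/3·20/7 = 1.9048, y* = 0.4931.
Utility at the optimum: U(1.9048, 0.4931) = 0.5817.

V = 0.5817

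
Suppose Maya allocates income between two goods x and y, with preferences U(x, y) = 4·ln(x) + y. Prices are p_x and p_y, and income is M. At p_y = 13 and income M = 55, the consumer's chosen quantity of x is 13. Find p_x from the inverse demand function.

MU_x = 4/x, MU_y = 1. Tangency: 4/x = p_x/p_y.
So x*(p_x,p_y) = 4·p_y/p_x, independent of income; and y* = (M − 4·p_y)/p_y.
Set x* = 13 in the demand function and solve for p_x: p_x = 4.

p_x = 4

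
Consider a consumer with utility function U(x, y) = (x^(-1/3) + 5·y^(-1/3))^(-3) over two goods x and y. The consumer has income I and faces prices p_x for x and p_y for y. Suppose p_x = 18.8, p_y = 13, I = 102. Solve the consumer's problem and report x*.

x* = 1.3399

From the CES first-order condition, (1/5)·(y/x)^(4/3) = p_x/p_y.
Hence y/x = (5·p_x/p_y)^(1/(4/3)), i.e. raised to the 0.75 power.
With the ratio pinned down, the budget gives x* = I/(p_x + p_y·(y/x)) and y* = (y/x)·x*.
Numerically y/x = 4.40949, so x* = 102/(18.8 + 13·4.40949) = 1.3399.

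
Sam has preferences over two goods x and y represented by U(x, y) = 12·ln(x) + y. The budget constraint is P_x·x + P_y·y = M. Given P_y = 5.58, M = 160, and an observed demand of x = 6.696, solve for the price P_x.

MU_x = 12/x, MU_y = 1. Tangency: 12/x = P_x/P_y.
So x*(P_x,P_y) = 12·P_y/P_x, independent of income; and y* = (M − 12·P_y)/P_y.
Set x* = 6.696 in the demand function and solve for P_x: P_x = 10.

P_x = 10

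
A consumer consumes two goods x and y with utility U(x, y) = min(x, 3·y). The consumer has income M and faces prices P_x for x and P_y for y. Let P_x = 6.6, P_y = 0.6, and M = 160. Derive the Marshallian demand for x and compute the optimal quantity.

Leontief preferences: the optimum is at the kink where x/3 = y/1, i.e. y = (1/3)·x.
Budget: P_x·x + P_y·(1/3)·x = M, so (3·P_x + P_y)·x = 3·M.
Demand: x*(P_x,P_y,M) = 3·M/(3·P_x + P_y), y* = M/(3·P_x + P_y).
Here 3·6.6 + 0.6 = 20.4, giving x* = 23.5294.

x* = 23.5294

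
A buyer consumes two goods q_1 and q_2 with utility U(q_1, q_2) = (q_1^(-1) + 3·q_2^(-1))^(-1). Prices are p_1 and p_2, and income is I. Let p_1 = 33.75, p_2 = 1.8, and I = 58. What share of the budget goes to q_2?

share on q_2 = 0.2857

MU_q_1 ∝ q_1^(-2), MU_q_2 ∝ 3·q_2^(-2), so MRS = (1/3)·(q_2/q_1)^(2) = p_1/p_2.
Solve for the ratio: q_2/q_1 = [3·p_1/p_2]^(0.5).
With the ratio pinned down, the budget gives q_1* = I/(p_1 + p_2·(q_2/q_1)) and q_2* = (q_2/q_1)·q_1*.
Numerically q_2/q_1 = 7.5, so q_1* = 58/(33.75 + 1.8·7.5) = 1.2275 and q_2* = 7.5·1.2275 = 9.2063.
Expenditure on q_2: 1.8·9.2063 = 16.5714; share = 0.2857.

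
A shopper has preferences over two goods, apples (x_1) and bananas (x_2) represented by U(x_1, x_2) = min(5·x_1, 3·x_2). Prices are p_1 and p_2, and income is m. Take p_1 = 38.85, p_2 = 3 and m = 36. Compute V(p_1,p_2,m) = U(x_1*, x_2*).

V = 4.1049

With perfect complements, no substitution: consume in ratio x_1:x_2 = 3:5.
Budget: p_1·x_1 + p_2·(5/3)·x_1 = m, so (3·p_1 + 5·p_2)·x_1 = 3·m.
Demand: x_1*(p_1,p_2,m) = 3·m/(3·p_1 + 5·p_2), x_2* = 5·m/(3·p_1 + 5·p_2).
Here 3·38.85 + 5·3 = 131.55, giving x_1* = 0.821 and x_2* = 1.3683.
Utility at the optimum: U(0.821, 1.3683) = 4.1049.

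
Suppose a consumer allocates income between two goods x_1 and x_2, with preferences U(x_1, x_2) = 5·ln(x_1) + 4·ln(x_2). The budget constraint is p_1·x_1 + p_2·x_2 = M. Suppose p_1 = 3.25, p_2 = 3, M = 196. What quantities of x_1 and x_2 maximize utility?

x_1* = 33.5043, x_2* = 29.037

The MRS is (5/4)·x_2/x_1. Set MRS = p_1/p_2.
Rearranging, p_2·x_2 = (4/5)·p_1·x_1. Substituting into the budget gives p_1·x_1·(1 + (4/5)) = M.
Demand: x_1*(p_1,p_2,M) = 5/9·M/p_1 and x_2* = 4/9·M/p_2.
At p_1=3.25, p_2=3, M=196: x_1* = 5/9·196/3.25 = 33.5043, x_2* = 29.037.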